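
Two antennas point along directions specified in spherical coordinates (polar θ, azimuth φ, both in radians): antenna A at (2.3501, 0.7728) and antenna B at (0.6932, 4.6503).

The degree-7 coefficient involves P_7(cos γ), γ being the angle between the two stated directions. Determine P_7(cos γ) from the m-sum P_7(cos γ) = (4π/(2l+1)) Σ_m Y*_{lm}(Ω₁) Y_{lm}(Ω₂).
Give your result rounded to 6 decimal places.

0.410045

Expand P_7 via completeness: Σ_{m} conj(Y_{7,m}) at Ω₁ times Y_{7,m} at Ω₂ —
  [-7]  conj(Y_{7,-7})(Ω₁) = (0.029608, -0.035351) ; Y_{7,-7}(Ω₂) = (0.009160, -0.019731) ; Δ = (-0.000426, -0.000908)
  [-6]  conj(Y_{7,-6})(Ω₁) = (0.012872, 0.169959) ; Y_{7,-6}(Ω₂) = (-0.091256, -0.035661) ; Δ = (0.004886, -0.015969)
  [-5]  conj(Y_{7,-5})(Ω₁) = (-0.271899, -0.239635) ; Y_{7,-5}(Ω₂) = (-0.079914, 0.249093) ; Δ = (0.081420, -0.048578)
  [-4]  conj(Y_{7,-4})(Ω₁) = (0.451304, -0.022762) ; Y_{7,-4}(Ω₂) = (0.428024, 0.108543) ; Δ = (0.195639, 0.039243)
  [-3]  conj(Y_{7,-3})(Ω₁) = (-0.143152, 0.154404) ; Y_{7,-3}(Ω₂) = (0.074900, -0.397449) ; Δ = (0.050645, 0.068461)
  [-2]  conj(Y_{7,-2})(Ω₁) = (0.006233, 0.247324) ; Y_{7,-2}(Ω₂) = (0.001113, 0.000139) ; Δ = (-0.000027, 0.000276)
  [-1]  conj(Y_{7,-1})(Ω₁) = (-0.240307, -0.234327) ; Y_{7,-1}(Ω₂) = (0.024194, -0.389161) ; Δ = (-0.097005, 0.087849)
  [+0]  conj(Y_{7,0})(Ω₁) = (-0.154327, -0.000000) ; Y_{7,0}(Ω₂) = (-0.124341, 0.000000) ; Δ = (0.019189, 0.000000)
  [+1]  conj(Y_{7,1})(Ω₁) = (0.240307, -0.234327) ; Y_{7,1}(Ω₂) = (-0.024194, -0.389161) ; Δ = (-0.097005, -0.087849)
  [+2]  conj(Y_{7,2})(Ω₁) = (0.006233, -0.247324) ; Y_{7,2}(Ω₂) = (0.001113, -0.000139) ; Δ = (-0.000027, -0.000276)
  [+3]  conj(Y_{7,3})(Ω₁) = (0.143152, 0.154404) ; Y_{7,3}(Ω₂) = (-0.074900, -0.397449) ; Δ = (0.050645, -0.068461)
  [+4]  conj(Y_{7,4})(Ω₁) = (0.451304, 0.022762) ; Y_{7,4}(Ω₂) = (0.428024, -0.108543) ; Δ = (0.195639, -0.039243)
  [+5]  conj(Y_{7,5})(Ω₁) = (0.271899, -0.239635) ; Y_{7,5}(Ω₂) = (0.079914, 0.249093) ; Δ = (0.081420, 0.048578)
  [+6]  conj(Y_{7,6})(Ω₁) = (0.012872, -0.169959) ; Y_{7,6}(Ω₂) = (-0.091256, 0.035661) ; Δ = (0.004886, 0.015969)
  [+7]  conj(Y_{7,7})(Ω₁) = (-0.029608, -0.035351) ; Y_{7,7}(Ω₂) = (-0.009160, -0.019731) ; Δ = (-0.000426, 0.000908)
Accumulated sum (0.489455, -0.000000); after 4π/(2l+1) scaling, (0.410045, -0.000000) ⇒ P_7 = 0.410045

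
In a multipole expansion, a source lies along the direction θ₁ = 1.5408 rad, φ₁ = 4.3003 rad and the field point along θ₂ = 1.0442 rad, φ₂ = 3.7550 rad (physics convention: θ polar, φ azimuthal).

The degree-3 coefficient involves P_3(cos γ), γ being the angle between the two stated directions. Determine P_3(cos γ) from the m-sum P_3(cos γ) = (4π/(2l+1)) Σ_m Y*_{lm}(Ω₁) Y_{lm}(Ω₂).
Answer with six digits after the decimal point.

Addition theorem: P_3(cos γ) = (4π/7) Σ_m Y*_{lm}(Ω₁) Y_{lm}(Ω₂), m = −3…3:
  term(m=-3) = -0.007308+0.112088i   from Y*(Ω₁)=+0.393563+0.136800i, Y(Ω₂)=+0.071758+0.259861i
  term(m=-2) = +0.005431+0.010427i   from Y*(Ω₁)=-0.020798+0.022477i, Y(Ω₂)=+0.129465-0.361408i
  term(m=-1) = -0.020203-0.012257i   from Y*(Ω₁)=+0.128801+0.294661i, Y(Ω₂)=-0.060086+0.042300i
  term(m=+0) = +0.010922+0.000000i   from Y*(Ω₁)=-0.033526-0.000000i, Y(Ω₂)=-0.325784+0.000000i
  term(m=+1) = -0.020203+0.012257i   from Y*(Ω₁)=-0.128801+0.294661i, Y(Ω₂)=+0.060086+0.042300i
  term(m=+2) = +0.005431-0.010427i   from Y*(Ω₁)=-0.020798-0.022477i, Y(Ω₂)=+0.129465+0.361408i
  term(m=+3) = -0.007308-0.112088i   from Y*(Ω₁)=-0.393563+0.136800i, Y(Ω₂)=-0.071758+0.259861i
Total Σ_m = -0.033238+0.000000i. Multiply by 1.795196: -0.059669+0.000000i. P_3(cos γ) = -0.059669

-0.059669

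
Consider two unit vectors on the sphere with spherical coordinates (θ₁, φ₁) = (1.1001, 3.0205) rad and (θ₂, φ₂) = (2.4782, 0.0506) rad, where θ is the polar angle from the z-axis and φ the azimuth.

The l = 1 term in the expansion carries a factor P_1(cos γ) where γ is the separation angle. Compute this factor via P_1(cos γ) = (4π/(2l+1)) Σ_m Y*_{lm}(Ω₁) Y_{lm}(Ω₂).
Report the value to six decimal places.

Term-by-term m-sum for l=1 (normalisation 4π/3 = 4.188790):
  term(m=-1) = -0.064548+0.011193i   from Y*(Ω₁)=-0.305668+0.037196i, Y(Ω₂)=+0.212481-0.010761i
  term(m=+0) = -0.085304+0.000000i   from Y*(Ω₁)=+0.221585-0.000000i, Y(Ω₂)=-0.384974+0.000000i
  term(m=+1) = -0.064548-0.011193i   from Y*(Ω₁)=+0.305668+0.037196i, Y(Ω₂)=-0.212481-0.010761i
Accumulated sum -0.214401+0.000000i; after 4π/(2l+1) scaling, -0.898080+0.000000i ⇒ P_1 = -0.898080

-0.898080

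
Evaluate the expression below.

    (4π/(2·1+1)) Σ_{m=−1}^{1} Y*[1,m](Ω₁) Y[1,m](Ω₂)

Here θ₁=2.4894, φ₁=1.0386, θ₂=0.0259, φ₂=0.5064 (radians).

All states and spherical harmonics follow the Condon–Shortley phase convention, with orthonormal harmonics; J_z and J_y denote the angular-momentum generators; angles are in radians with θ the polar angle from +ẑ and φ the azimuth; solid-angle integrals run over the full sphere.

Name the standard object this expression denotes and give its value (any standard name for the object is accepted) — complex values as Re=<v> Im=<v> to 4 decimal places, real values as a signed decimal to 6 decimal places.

Legendre polynomial (addition theorem), -0.780945

This sum is the spherical-harmonic addition theorem: it equals the Legendre polynomial P_l(cos γ) of the angle γ between the two directions.
Addition theorem: P_1(cos γ) = (4π/3) Σ_m Y*_{lm}(Ω₁) Y_{lm}(Ω₂), m = −1…1:
  m=-1: Y*=0.10640 + 0.18069j  Y=0.00782 - 0.00434j  product 0.00162 + 0.00095j
  m=+0: Y*=-0.38832 + 0.00000j  Y=0.48844 + 0.00000j  product -0.18967 + 0.00000j
  m=+1: Y*=-0.10640 + 0.18069j  Y=-0.00782 - 0.00434j  product 0.00162 - 0.00095j
Total Σ_m = -0.18644 + 0.00000j. Multiply by 4.188790: -0.78094 + 0.00000j. P_1(cos γ) = -0.780945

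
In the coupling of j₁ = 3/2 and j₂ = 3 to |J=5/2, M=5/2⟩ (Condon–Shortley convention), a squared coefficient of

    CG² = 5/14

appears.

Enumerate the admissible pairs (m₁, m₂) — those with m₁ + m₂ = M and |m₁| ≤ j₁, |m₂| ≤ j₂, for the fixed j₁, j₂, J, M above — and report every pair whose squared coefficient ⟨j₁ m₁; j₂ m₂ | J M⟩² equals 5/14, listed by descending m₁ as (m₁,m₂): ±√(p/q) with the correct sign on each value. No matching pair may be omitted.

(1/2,2): −√(5/14)

Admissible pairs with m₁+m₂ = M = 5/2: (-1/2,3), (1/2,2), (3/2,1)
  (m₁,m₂)=(3/2,1): CG² = 3/28, CG = +√(3/28)
  (m₁,m₂)=(1/2,2): CG² = 5/14, CG = −√(5/14)   ← matches the target
  (m₁,m₂)=(-1/2,3): CG² = 15/28, CG = +√(15/28)
Pairs with CG² = 5/14: (1/2,2): −√(5/14)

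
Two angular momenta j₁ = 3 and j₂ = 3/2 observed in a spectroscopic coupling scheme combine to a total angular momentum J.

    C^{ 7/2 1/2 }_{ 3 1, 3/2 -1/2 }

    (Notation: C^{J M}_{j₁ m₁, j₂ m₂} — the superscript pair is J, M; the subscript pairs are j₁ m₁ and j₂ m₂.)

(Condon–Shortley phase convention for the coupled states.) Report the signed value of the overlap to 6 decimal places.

j₁+j₂−J=1  J+j₁−j₂=5  J−j₁+j₂=2  j₁+j₂+J+1=9
(j₁±m₁, j₂±m₂, J±M) = (4,2,1,2,4,3)
P² = 512/7
sum k=0..1:
  [0] +1/12 = 1/12
  [1] −1/48 = -1/48
S = 1/16
C² = P²·S² = 2/7 ; C = +0.534522

+0.534522  (= +√(2/7))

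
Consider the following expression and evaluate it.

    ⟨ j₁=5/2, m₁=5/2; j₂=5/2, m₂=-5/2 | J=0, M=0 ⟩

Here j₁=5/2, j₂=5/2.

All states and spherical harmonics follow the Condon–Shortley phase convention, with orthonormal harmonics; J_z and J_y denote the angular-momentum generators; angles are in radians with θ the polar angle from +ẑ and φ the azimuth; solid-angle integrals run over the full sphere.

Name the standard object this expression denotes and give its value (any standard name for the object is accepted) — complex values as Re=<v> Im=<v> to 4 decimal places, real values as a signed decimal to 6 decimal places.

Clebsch–Gordan coefficient, +√(1/6) ≈ +0.408248

This is a Clebsch–Gordan (vector-coupling) coefficient.
√[1·5!0!0!/6! · 5!0!0!5!0!0!] = √(2400)
  +(−1)^0/∏(0,5,0,0,0,0)! = 1/120  (running 1/120)
⟨..|..⟩ = √(2400)·(1/120) = +0.408248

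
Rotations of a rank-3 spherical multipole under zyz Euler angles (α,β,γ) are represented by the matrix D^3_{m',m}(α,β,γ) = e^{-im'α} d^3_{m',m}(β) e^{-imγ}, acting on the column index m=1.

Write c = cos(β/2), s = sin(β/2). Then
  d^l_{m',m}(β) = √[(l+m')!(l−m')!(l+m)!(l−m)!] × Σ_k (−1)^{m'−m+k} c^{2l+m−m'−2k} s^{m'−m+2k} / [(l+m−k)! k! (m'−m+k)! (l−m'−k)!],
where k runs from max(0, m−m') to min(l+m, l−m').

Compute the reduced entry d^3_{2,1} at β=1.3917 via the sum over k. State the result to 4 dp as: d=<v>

d=0.2134

d^3_{2,1}(β=1.3917) via the finite sum:
Half-angle: c=0.767509, s=0.641038. N=√(120·1·24·2)=75.894664
Admissible k: 0..1 (factorial args all ≥0)
  k=0: (−1)^1·75.8947/(24)·0.7675^5·0.6410^1 = -0.539885
  k=1: (−1)^2·75.8947/(12)·0.7675^3·0.6410^3 = +0.753238
d^3_{2,1}(1.3917) = -0.539885 +0.753238 = +0.213352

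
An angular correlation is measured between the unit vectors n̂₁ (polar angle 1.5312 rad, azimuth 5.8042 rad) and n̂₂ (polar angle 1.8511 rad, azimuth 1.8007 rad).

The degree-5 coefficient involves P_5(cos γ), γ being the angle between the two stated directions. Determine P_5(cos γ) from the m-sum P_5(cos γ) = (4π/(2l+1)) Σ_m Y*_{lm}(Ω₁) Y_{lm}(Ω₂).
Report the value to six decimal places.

Expand P_5 via completeness: Σ_{m} conj(Y_{5,m}) at Ω₁ times Y_{5,m} at Ω₂ —
  term(m=-5) = (0.068939, 0.161769)   from Y*(Ω₁)=(-0.339320, -0.314003), Y(Ω₂)=(-0.347103, -0.155539)
  term(m=-4) = (0.019124, 0.006042)   from Y*(Ω₁)=(-0.019596, -0.054503), Y(Ω₂)=(-0.209881, 0.275409)
  term(m=-3) = (0.027613, -0.017154)   from Y*(Ω₁)=(-0.045405, 0.337220), Y(Ω₂)=(-0.060791, -0.073700)
  term(m=-2) = (0.003390, -0.021978)   from Y*(Ω₁)=(-0.038347, 0.054537), Y(Ω₂)=(-0.298916, 0.148026)
  term(m=-1) = (-0.003232, -0.003769)   from Y*(Ω₁)=(0.277799, -0.144267), Y(Ω₂)=(-0.003614, -0.015443)
  term(m=+0) = (-0.022330, 0.000000)   from Y*(Ω₁)=(0.068937, -0.000000), Y(Ω₂)=(-0.323917, 0.000000)
  term(m=+1) = (-0.003232, 0.003769)   from Y*(Ω₁)=(-0.277799, -0.144267), Y(Ω₂)=(0.003614, -0.015443)
  term(m=+2) = (0.003390, 0.021978)   from Y*(Ω₁)=(-0.038347, -0.054537), Y(Ω₂)=(-0.298916, -0.148026)
  term(m=+3) = (0.027613, 0.017154)   from Y*(Ω₁)=(0.045405, 0.337220), Y(Ω₂)=(0.060791, -0.073700)
  term(m=+4) = (0.019124, -0.006042)   from Y*(Ω₁)=(-0.019596, 0.054503), Y(Ω₂)=(-0.209881, -0.275409)
  term(m=+5) = (0.068939, -0.161769)   from Y*(Ω₁)=(0.339320, -0.314003), Y(Ω₂)=(0.347103, -0.155539)
Σ over m = (0.209338, 0.000000); ×(4π/11) → (0.239147, 0.000000). Real part: 0.239147

0.239147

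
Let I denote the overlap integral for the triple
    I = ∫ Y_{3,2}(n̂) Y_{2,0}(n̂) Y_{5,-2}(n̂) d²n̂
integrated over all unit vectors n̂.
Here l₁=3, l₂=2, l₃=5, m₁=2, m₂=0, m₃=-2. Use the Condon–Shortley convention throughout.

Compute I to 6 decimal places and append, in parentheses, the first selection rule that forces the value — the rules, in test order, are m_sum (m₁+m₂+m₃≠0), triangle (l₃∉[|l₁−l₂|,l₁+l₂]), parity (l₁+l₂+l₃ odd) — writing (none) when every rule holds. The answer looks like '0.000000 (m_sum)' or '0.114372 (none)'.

m-sum 0 ✓  L=10 even ✓  1≤5≤5 ✓
Π(2lᵢ+1) = 7×5×11 = 385
triangle coeff Δ(3,2,5) = 1/2310
Σ_t [0,0]: t=0:+1/144 = 1/144
(3j)²=10/231 [(3 2 5; 0 0 0)], sign=-1
Σ_t [0,0]: t=0:+1/480 = 1/480
(3j)²=3/110 [(3 2 5; 2 0 -2)], sign=-1
⇒ 4πI² = 5/11
I = (+1)√(5/11/(4π)) = 0.19018827
No selection rule forces the value: the integral is nonzero (none).

0.190188 (none)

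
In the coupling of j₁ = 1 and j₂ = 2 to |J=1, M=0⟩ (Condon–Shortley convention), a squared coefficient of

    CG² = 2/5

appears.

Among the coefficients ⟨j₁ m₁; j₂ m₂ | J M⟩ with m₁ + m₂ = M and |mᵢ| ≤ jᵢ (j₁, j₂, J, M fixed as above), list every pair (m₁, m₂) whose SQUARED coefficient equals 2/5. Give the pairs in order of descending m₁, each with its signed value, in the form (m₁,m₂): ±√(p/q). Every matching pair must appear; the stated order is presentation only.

Admissible pairs with m₁+m₂ = M = 0: (-1,1), (0,0), (1,-1)
  (m₁,m₂)=(1,-1): CG² = 3/10, CG = +√(3/10)
  (m₁,m₂)=(0,0): CG² = 2/5, CG = −√(2/5)   ← matches the target
  (m₁,m₂)=(-1,1): CG² = 3/10, CG = +√(3/10)
Pairs with CG² = 2/5: (0,0): −√(2/5)

(0,0): −√(2/5)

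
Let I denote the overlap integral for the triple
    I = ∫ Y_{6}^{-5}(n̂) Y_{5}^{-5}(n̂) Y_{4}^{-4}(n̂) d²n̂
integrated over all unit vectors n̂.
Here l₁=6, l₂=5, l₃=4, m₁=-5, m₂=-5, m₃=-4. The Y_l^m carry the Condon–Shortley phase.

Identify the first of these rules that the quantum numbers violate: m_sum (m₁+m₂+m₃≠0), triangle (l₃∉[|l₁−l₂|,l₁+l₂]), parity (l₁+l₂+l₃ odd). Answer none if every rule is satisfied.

Σmᵢ = -14  ✗
l₃∈[|l₁−l₂|,l₁+l₂]=[1,11], have l₃=4
Σlᵢ = 15 ⇒ odd

m_sum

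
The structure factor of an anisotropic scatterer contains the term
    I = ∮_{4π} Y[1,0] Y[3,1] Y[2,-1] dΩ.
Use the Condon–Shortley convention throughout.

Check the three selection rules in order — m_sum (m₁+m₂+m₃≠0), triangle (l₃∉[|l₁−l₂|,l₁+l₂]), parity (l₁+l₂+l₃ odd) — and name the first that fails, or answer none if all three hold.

Σmᵢ = 0  ✓
l₃∈[|l₁−l₂|,l₁+l₂]=[2,4], have l₃=2  ✓
Σlᵢ = 6 ⇒ even  ✓

none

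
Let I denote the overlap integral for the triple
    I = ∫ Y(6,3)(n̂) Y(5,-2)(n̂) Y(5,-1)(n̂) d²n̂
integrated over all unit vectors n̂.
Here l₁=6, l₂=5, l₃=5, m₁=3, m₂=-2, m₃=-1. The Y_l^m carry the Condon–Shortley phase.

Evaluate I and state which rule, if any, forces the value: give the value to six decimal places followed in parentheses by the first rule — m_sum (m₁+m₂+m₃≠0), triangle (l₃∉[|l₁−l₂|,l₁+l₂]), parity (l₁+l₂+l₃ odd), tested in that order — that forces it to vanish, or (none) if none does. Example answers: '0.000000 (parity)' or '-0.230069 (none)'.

-0.071298 (none)

m-sum 0 ✓  L=16 even ✓  1≤5≤11 ✓
Π(2lᵢ+1) = 13×11×11 = 1573
triangle coeff Δ(6,5,5) = 1/28588560
Σ_t [1,5]: t=1:−1/345600 t=2:+1/13824 t=3:−1/5184 t=4:+1/13824 t=5:−1/345600 = -7/129600
(3j)²=80/7293 [(6 5 5; 0 0 0)], sign=+1
Σ_t [0,3]: t=0:+1/155520 t=1:−1/23040 t=2:+1/34560 t=3:−1/622080 = -1/103680
(3j)²=9/2431 [(6 5 5; 3 -2 -1)], sign=-1
⇒ 4πI² = 240/3757
I = (-1)√(240/3757/(4π)) = -0.07129845
No selection rule forces the value: the integral is nonzero (none).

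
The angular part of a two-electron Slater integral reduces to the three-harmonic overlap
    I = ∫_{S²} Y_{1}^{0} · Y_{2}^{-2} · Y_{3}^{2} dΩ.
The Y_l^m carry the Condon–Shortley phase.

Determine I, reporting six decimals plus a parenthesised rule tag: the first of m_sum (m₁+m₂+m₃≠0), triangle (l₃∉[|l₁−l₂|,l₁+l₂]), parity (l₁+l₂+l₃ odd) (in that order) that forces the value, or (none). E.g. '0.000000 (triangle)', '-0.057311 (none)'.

0.184674 (none)

Checks pass: Σm=0; 6 even; l₃=3∈[1,3].
(2·1+1)(2·2+1)(2·3+1) = 105
Δ: 0! 2! 4! / 7! → 1/105
sum: t=0:+1/4 = 1/4
3j²(1 2 3; 0 0 0) = Δ·Π!·Σ² = 3/35  (sign -1)
sum: t=0:+1/24 = 1/24
3j²(1 2 3; 0 -2 2) = Δ·Π!·Σ² = 1/21  (sign -1)
combine: 4πI² = 105·3/35·1/21 = 3/7
take √, sign +1: I = 0.18467439
No selection rule forces the value: the integral is nonzero (none).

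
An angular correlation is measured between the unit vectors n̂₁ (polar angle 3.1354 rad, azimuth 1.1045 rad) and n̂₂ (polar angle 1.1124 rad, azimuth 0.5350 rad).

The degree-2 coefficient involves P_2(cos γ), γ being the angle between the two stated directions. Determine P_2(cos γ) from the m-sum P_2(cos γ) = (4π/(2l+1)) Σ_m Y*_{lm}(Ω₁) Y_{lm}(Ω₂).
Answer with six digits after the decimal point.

-0.212464

Expand P_2 via completeness: Σ_{m} conj(Y_{2,m}) at Ω₁ times Y_{2,m} at Ω₂ —
  m=-2: Y*=(-0.000009, 0.000012)  Y=(0.149144, -0.272490)  product (0.000002, 0.000004)
  m=-1: Y*=(-0.002151, -0.004273)  Y=(0.263731, -0.156301)  product (-0.001235, -0.000791)
  m=+0: Y*=(0.630747, -0.000000)  Y=(-0.130116, 0.000000)  product (-0.082070, 0.000000)
  m=+1: Y*=(0.002151, -0.004273)  Y=(-0.263731, -0.156301)  product (-0.001235, 0.000791)
  m=+2: Y*=(-0.000009, -0.000012)  Y=(0.149144, 0.272490)  product (0.000002, -0.000004)
Accumulated sum (-0.084537, -0.000000); after 4π/(2l+1) scaling, (-0.212464, -0.000000) ⇒ P_2 = -0.212464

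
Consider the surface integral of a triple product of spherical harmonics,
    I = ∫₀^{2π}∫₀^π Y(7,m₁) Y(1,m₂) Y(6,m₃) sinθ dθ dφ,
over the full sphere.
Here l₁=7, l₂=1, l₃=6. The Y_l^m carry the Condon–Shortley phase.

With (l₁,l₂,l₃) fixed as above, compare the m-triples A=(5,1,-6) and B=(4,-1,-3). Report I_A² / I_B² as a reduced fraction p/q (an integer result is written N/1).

1/55

Same 7,1,6: normalisation and zero-m 3j drop out of the ratio.
A: Δ: 2! 12! 0! / 15! → 1/1365; sum: t=2:+1/958003200 = 1/958003200; 3j²(7 1 6; 5 1 -6) = Δ·Π!·Σ² = 1/1365  (sign +1)
B: Δ: 2! 12! 0! / 15! → 1/1365; sum: t=0:+1/4354560 = 1/4354560; 3j²(7 1 6; 4 -1 -3) = Δ·Π!·Σ² = 11/273  (sign -1)
I_A²/I_B² = (1/1365)/(11/273) = 1/55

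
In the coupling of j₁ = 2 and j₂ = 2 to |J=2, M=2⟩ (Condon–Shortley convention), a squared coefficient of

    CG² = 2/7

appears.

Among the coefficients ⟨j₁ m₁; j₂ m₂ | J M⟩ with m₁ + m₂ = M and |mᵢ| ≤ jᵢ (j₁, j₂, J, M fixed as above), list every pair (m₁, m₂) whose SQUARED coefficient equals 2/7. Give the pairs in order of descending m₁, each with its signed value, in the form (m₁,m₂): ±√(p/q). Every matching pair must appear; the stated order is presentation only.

(2,0): +√(2/7); (0,2): +√(2/7)

Admissible pairs with m₁+m₂ = M = 2: (0,2), (1,1), (2,0)
  (m₁,m₂)=(2,0): CG² = 2/7, CG = +√(2/7)   ← matches the target
  (m₁,m₂)=(1,1): CG² = 3/7, CG = −√(3/7)
  (m₁,m₂)=(0,2): CG² = 2/7, CG = +√(2/7)   ← matches the target
Pairs with CG² = 2/7: (2,0): +√(2/7); (0,2): +√(2/7)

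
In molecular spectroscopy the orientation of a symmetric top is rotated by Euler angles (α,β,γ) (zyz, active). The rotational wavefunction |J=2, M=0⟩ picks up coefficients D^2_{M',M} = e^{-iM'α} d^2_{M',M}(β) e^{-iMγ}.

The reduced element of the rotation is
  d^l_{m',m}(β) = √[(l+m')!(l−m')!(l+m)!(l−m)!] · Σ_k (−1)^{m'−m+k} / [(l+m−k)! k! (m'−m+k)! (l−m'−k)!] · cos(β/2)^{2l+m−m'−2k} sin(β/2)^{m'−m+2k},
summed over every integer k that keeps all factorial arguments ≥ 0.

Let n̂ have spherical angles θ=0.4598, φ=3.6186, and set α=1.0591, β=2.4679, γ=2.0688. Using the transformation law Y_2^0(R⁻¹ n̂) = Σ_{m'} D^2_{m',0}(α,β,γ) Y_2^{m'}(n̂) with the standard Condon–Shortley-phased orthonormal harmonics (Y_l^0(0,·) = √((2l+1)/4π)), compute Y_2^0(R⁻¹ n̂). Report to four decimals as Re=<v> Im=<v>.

Re=0.5058 Im=0.0000

Need the full column D^2_{m',0} for m'=−2..2 at α=1.0591, β=2.4679, γ=2.0688.
cos(β/2)=0.330512, sin(β/2)=0.943802
d^2_{-2,0}: single k=2 term ⇒ +0.238348;  D = -0.124054+0.203521i
d^2_{-1,0}: k∈[1..2] ⇒ +0.083468 -0.680621 = -0.597153;  D = -0.292400-0.520667i
d^2_{0,0}: k∈[0..2] ⇒ +0.011933 -0.389221 +0.793456 = +0.416168;  D = +0.416168+0.000000i
d^2_{1,0}: k∈[0..1] ⇒ -0.083468 +0.680621 = +0.597153;  D = +0.292400-0.520667i
d^2_{2,0}: single k=0 term ⇒ +0.238348;  D = -0.124054-0.203521i
Y_2^{m'}(θ=0.4598,φ=3.6186) and Σ D·Y over m':
  (-0.1241+0.2035i)·(+0.0440-0.0621i)  (-0.2924-0.5207i)·(-0.2729+0.1411i)  (+0.4162+0.0000i)·(+0.4445+0.0000i)  (+0.2924-0.5207i)·(+0.2729+0.1411i)  (-0.1241-0.2035i)·(+0.0440+0.0621i)
Y_2^0(R⁻¹ n̂) = +0.505804+0.000000i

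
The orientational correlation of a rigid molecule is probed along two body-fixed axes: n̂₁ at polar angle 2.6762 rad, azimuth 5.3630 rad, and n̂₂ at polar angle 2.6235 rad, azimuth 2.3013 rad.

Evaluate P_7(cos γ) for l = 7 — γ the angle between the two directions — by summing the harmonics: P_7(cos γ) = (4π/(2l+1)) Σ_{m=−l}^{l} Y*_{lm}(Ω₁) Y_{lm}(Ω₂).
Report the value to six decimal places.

0.305581

Term-by-term m-sum for l=7 (normalisation 4π/15 = 0.837758):
  term(m=-7) = (-0.000006, 0.000004)   from Y*(Ω₁)=(0.001810, -0.000289), Y(Ω₂)=(-0.003363, 0.001426)
  term(m=-6) = (0.000291, -0.000151)   from Y*(Ω₁)=(-0.009881, -0.009430), Y(Ω₂)=(-0.007755, 0.022687)
  term(m=-5) = (-0.005560, 0.002347)   from Y*(Ω₁)=(-0.006970, 0.062273), Y(Ω₂)=(0.047092, 0.084007)
  term(m=-4) = (0.048693, -0.016113)   from Y*(Ω₁)=(0.168505, -0.100812), Y(Ω₂)=(0.254934, 0.056895)
  term(m=-3) = (-0.187627, 0.045851)   from Y*(Ω₁)=(-0.385140, -0.154293), Y(Ω₂)=(0.378694, -0.270762)
  term(m=-2) = (0.228566, -0.036835)   from Y*(Ω₁)=(0.137645, 0.498174), Y(Ω₂)=(0.049080, -0.445246)
  term(m=-1) = (0.003244, -0.000260)   from Y*(Ω₁)=(0.097504, -0.128097), Y(Ω₂)=(0.013487, 0.015055)
  term(m=+0) = (0.189558, 0.000000)   from Y*(Ω₁)=(0.421851, -0.000000), Y(Ω₂)=(0.449348, 0.000000)
  term(m=+1) = (0.003244, 0.000260)   from Y*(Ω₁)=(-0.097504, -0.128097), Y(Ω₂)=(-0.013487, 0.015055)
  term(m=+2) = (0.228566, 0.036835)   from Y*(Ω₁)=(0.137645, -0.498174), Y(Ω₂)=(0.049080, 0.445246)
  term(m=+3) = (-0.187627, -0.045851)   from Y*(Ω₁)=(0.385140, -0.154293), Y(Ω₂)=(-0.378694, -0.270762)
  term(m=+4) = (0.048693, 0.016113)   from Y*(Ω₁)=(0.168505, 0.100812), Y(Ω₂)=(0.254934, -0.056895)
  term(m=+5) = (-0.005560, -0.002347)   from Y*(Ω₁)=(0.006970, 0.062273), Y(Ω₂)=(-0.047092, 0.084007)
  term(m=+6) = (0.000291, 0.000151)   from Y*(Ω₁)=(-0.009881, 0.009430), Y(Ω₂)=(-0.007755, -0.022687)
  term(m=+7) = (-0.000006, -0.000004)   from Y*(Ω₁)=(-0.001810, -0.000289), Y(Ω₂)=(0.003363, 0.001426)
Σ over m = (0.364760, 0.000000); ×(4π/15) → (0.305581, 0.000000). Real part: 0.305581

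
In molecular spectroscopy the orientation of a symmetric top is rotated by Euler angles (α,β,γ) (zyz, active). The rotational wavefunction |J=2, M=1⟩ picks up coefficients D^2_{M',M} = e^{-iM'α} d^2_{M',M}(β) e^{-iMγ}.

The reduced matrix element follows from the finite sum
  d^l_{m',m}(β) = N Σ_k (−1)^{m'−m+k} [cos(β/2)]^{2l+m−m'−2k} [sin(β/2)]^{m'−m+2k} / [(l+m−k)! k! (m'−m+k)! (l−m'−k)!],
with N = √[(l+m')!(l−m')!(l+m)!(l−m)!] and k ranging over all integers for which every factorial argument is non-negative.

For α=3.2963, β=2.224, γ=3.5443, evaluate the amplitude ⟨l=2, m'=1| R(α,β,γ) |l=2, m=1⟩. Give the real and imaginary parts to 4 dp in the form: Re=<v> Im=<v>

Re=-0.3688 Im=0.2299

D^2_{1,1}(3.2963,2.2240,3.5443) = e^{-i·1·3.2963}·d^2_{1,1}(2.2240)·e^{-i·1·3.5443}. Compute d first:
Half-angle: c=0.442869, s=0.896586. N=√(6·1·6·1)=6.000000
k∈{0,1} keeps every argument non-negative
  k=0: (−1)^0·6.0000/(6)·0.4429^4·0.8966^0 = +0.038468
  k=1: (−1)^1·6.0000/(2)·0.4429^2·0.8966^2 = -0.472995
d^2_{1,1}(2.2240) = +0.038468 -0.472995 = -0.434527
Phases: e^{-i·(1)·3.2963}=-0.988057+0.154091i, e^{-i·(1)·3.5443}=-0.920003+0.391911i ⇒ D=-0.368750+0.229862i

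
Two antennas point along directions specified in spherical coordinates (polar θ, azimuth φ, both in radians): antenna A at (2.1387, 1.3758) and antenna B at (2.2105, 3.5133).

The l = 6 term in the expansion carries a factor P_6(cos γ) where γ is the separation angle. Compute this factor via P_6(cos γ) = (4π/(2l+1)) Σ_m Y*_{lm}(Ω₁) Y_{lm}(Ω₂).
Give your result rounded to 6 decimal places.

Summing Y*_{l m}(θ₁,φ₁)·Y_{l m}(θ₂,φ₂) over m ∈ [−6, 6]; prefactor 4π/(2·6+1) = 0.966644:
  term(m=-6) = 0.02159 - 0.00571j   from Y*(Ω₁)=-0.06766 + 0.15967j, Y(Ω₂)=-0.07892 - 0.10180j
  term(m=-5) = -0.03859 + 0.12126j   from Y*(Ω₁)=-0.31723 - 0.21508j, Y(Ω₂)=-0.09422 - 0.31837j
  term(m=-4) = -0.10882 - 0.13025j   from Y*(Ω₁)=0.27958 - 0.27657j, Y(Ω₂)=0.03620 - 0.43006j
  term(m=-3) = 0.00701 - 0.00091j   from Y*(Ω₁)=0.02113 + 0.03190j, Y(Ω₂)=0.08129 - 0.16587j
  term(m=-2) = -0.03636 + 0.07775j   from Y*(Ω₁)=0.30946 - 0.12720j, Y(Ω₂)=-0.18885 + 0.17362j
  term(m=-1) = -0.02722 - 0.04278j   from Y*(Ω₁)=0.03319 + 0.16807j, Y(Ω₂)=-0.27575 + 0.10750j
  term(m=+0) = 0.05340 + 0.00000j   from Y*(Ω₁)=0.29279 + 0.00000j, Y(Ω₂)=0.18239 + 0.00000j
  term(m=+1) = -0.02722 + 0.04278j   from Y*(Ω₁)=-0.03319 + 0.16807j, Y(Ω₂)=0.27575 + 0.10750j
  term(m=+2) = -0.03636 - 0.07775j   from Y*(Ω₁)=0.30946 + 0.12720j, Y(Ω₂)=-0.18885 - 0.17362j
  term(m=+3) = 0.00701 + 0.00091j   from Y*(Ω₁)=-0.02113 + 0.03190j, Y(Ω₂)=-0.08129 - 0.16587j
  term(m=+4) = -0.10882 + 0.13025j   from Y*(Ω₁)=0.27958 + 0.27657j, Y(Ω₂)=0.03620 + 0.43006j
  term(m=+5) = -0.03859 - 0.12126j   from Y*(Ω₁)=0.31723 - 0.21508j, Y(Ω₂)=0.09422 - 0.31837j
  term(m=+6) = 0.02159 + 0.00571j   from Y*(Ω₁)=-0.06766 - 0.15967j, Y(Ω₂)=-0.07892 + 0.10180j
Σ over m = -0.31136 + 0.00000j; ×(4π/13) → -0.30098 + 0.00000j. Real part: -0.300978

-0.300978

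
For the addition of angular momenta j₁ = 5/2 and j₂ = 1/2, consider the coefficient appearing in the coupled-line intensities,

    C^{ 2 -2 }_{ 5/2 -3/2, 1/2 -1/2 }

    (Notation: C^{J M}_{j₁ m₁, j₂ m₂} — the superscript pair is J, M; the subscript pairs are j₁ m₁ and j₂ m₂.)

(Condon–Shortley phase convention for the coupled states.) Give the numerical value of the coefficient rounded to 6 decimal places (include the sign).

√[5·1!4!0!/6! · 1!4!0!1!0!4!] = √(96)
  +(−1)^0/∏(0,1,4,0,0,0)! = 1/24  (running 1/24)
⟨..|..⟩ = √(96)·(1/24) = +0.408248

+0.408248  (= +√(1/6))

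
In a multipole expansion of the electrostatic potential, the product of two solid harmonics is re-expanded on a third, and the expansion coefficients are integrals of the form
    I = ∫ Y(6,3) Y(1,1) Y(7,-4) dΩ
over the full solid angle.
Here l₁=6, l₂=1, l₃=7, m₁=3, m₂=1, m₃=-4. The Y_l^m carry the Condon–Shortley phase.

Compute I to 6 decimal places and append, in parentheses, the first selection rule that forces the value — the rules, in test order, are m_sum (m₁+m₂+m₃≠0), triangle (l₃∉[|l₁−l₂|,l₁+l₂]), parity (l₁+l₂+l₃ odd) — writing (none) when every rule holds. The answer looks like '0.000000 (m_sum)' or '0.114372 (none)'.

Checks pass: Σm=0; 14 even; l₃=7∈[5,7].
(2·6+1)(2·1+1)(2·7+1) = 585
Δ: 0! 12! 2! / 15! → 1/1365
sum: t=0:+1/518400 = 1/518400
3j²(6 1 7; 0 0 0) = Δ·Π!·Σ² = 7/195  (sign -1)
sum: t=0:+1/4354560 = 1/4354560
3j²(6 1 7; 3 1 -4) = Δ·Π!·Σ² = 11/273  (sign -1)
combine: 4πI² = 585·7/195·11/273 = 11/13
take √, sign +1: I = 0.25948947
No selection rule forces the value: the integral is nonzero (none).

0.259489 (none)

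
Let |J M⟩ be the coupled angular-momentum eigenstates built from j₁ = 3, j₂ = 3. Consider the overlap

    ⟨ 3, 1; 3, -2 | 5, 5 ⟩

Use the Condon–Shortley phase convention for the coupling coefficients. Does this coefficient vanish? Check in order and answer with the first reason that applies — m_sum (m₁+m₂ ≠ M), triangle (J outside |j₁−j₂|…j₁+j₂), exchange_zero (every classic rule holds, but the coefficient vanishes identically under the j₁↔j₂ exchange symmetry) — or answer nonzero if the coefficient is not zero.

m-sum: m₁+m₂ = 1+(-2) = -1, M = 5  ✗ ⇒ coefficient is 0

m_sum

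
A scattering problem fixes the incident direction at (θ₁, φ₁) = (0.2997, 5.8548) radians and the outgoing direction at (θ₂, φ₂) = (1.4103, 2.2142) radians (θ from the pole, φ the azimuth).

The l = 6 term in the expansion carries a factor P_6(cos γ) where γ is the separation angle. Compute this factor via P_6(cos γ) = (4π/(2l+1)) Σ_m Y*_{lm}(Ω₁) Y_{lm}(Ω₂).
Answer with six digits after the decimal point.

-0.244803

Addition theorem: P_6(cos γ) = (4π/13) Σ_m Y*_{lm}(Ω₁) Y_{lm}(Ω₂), m = −6…6:
  m=-6: (-0.000269-0.000173i) × (+0.336409-0.294358i) = -0.000141+0.000021i  (running Σ = -0.000141+0.000021i)
  m=-5: (-0.001939-0.003017i) × (+0.018890+0.249970i) = +0.000718-0.000542i  (running Σ = +0.000576-0.000521i)
  m=-4: (-0.003486-0.024258i) × (+0.205366+0.131048i) = +0.002463-0.005439i  (running Σ = +0.003039-0.005959i)
  m=-3: (+0.031775-0.108198i) × (-0.254878+0.095766i) = +0.002263+0.030620i  (running Σ = +0.005302+0.024661i)
  m=-2: (+0.224337-0.258885i) × (-0.049961+0.171169i) = +0.033105+0.051334i  (running Σ = +0.038407+0.075995i)
  m=-1: (+0.540462-0.246812i) × (-0.165914-0.221264i) = -0.144281-0.078635i  (running Σ = -0.105874-0.002641i)
  m=0: (+0.259074-0.000000i) × (-0.160197+0.000000i) = -0.041503+0.000000i  (running Σ = -0.147377-0.002641i)
  m=1: (-0.540462-0.246812i) × (+0.165914-0.221264i) = -0.144281+0.078635i  (running Σ = -0.291658+0.075995i)
  m=2: (+0.224337+0.258885i) × (-0.049961-0.171169i) = +0.033105-0.051334i  (running Σ = -0.258553+0.024661i)
  m=3: (-0.031775-0.108198i) × (+0.254878+0.095766i) = +0.002263-0.030620i  (running Σ = -0.256290-0.005959i)
  m=4: (-0.003486+0.024258i) × (+0.205366-0.131048i) = +0.002463+0.005439i  (running Σ = -0.253827-0.000521i)
  m=5: (+0.001939-0.003017i) × (-0.018890+0.249970i) = +0.000718+0.000542i  (running Σ = -0.253109+0.000021i)
  m=6: (-0.000269+0.000173i) × (+0.336409+0.294358i) = -0.000141-0.000021i  (running Σ = -0.253251-0.000000i)
Total Σ_m = -0.253251-0.000000i. Multiply by 0.966644: -0.244803-0.000000i. P_6(cos γ) = -0.244803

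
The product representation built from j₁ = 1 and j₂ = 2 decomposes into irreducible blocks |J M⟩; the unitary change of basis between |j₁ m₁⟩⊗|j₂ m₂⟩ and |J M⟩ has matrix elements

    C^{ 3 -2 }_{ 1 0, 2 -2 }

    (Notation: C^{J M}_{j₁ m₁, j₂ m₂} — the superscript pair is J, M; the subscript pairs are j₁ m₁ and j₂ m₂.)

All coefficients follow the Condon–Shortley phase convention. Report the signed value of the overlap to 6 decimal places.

+√(1/3) ≈ +0.577350

triangle: 0!·2!·4!/7! = 48/5040
(j±m)!: 1!·1!·0!·4!·1!·5! = 2880
prefactor² = (2J+1)·Δ·N² = 192
  k=0: +1/(0!·0!·1!·0!·1!·4!) = 1/24
Σ = 1/24  ⇒  CG² = 192·(1/24)² = 1/3
CG = +√(1/3) = +0.577350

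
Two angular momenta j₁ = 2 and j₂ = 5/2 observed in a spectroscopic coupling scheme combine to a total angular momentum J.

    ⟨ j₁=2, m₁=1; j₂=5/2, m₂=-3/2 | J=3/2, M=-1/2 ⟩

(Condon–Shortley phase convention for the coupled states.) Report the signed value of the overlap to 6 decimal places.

√[4·3!1!2!/7! · 3!1!1!4!1!2!] = √(96/35)
  +(−1)^0/∏(0,3,1,1,0,1)! = 1/6  (running 1/6)
  +(−1)^1/∏(1,2,0,0,1,2)! = -1/4  (running -1/12)
⟨..|..⟩ = √(96/35)·(-1/12) = -0.138013

−√(2/105) ≈ -0.138013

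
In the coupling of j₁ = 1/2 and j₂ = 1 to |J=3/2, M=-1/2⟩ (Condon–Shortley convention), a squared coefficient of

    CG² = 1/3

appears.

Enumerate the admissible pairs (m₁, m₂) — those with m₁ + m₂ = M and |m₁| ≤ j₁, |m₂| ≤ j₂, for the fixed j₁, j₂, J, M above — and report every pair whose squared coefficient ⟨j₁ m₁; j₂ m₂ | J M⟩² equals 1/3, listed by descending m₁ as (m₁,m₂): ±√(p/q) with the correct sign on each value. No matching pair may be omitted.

Admissible pairs with m₁+m₂ = M = -1/2: (-1/2,0), (1/2,-1)
  (m₁,m₂)=(1/2,-1): CG² = 1/3, CG = +√(1/3)   ← matches the target
  (m₁,m₂)=(-1/2,0): CG² = 2/3, CG = +√(2/3)
Pairs with CG² = 1/3: (1/2,-1): +√(1/3)

(1/2,-1): +√(1/3)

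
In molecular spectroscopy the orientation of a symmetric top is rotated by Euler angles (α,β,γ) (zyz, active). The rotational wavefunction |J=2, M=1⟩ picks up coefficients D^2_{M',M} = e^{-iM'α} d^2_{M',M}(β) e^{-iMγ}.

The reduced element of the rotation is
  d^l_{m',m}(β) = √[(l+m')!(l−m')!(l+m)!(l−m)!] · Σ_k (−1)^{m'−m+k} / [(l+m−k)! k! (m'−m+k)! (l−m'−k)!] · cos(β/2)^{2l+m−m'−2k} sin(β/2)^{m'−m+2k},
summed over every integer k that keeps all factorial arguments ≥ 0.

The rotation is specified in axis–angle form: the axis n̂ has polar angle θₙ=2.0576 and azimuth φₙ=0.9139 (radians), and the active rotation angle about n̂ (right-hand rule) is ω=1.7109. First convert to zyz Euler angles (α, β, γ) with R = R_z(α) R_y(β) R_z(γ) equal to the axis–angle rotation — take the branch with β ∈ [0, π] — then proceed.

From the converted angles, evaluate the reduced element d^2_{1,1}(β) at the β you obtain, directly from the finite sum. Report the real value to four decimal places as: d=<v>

Axis–angle → zyz. n̂ = (sinθₙcosφₙ, sinθₙsinφₙ, cosθₙ) = (+0.539723, +0.699899, -0.467803), ω = 1.7109.
R = I cosω + sinω [n̂]ₓ + (1−cosω) n̂n̂ᵀ gives
  R = [+0.192334, +0.893723, +0.405299; -0.032716, +0.418620, -0.907572; -0.980784, +0.161297, +0.109754]
β = atan2(√(R₁₃²+R₂₃²), R₃₃) = 1.460821; α = atan2(R₂₃, R₁₃) mod 2π = 5.132391; γ = atan2(R₃₂, −R₃₁) mod 2π = 0.162998
d^2_{1,1}(β=1.4608) via the finite sum:
Half-angle: c=0.744901, s=0.667175. N=√(6·1·6·1)=6.000000
k: max(0,(1)−(1))=0 … min(2+(1),2−(1))=1
  k=0: (−1)^0·6.0000/(6)·0.7449^4·0.6672^0 = +0.307889
  k=1: (−1)^1·6.0000/(2)·0.7449^2·0.6672^2 = -0.740966
d^2_{1,1}(1.4608) = +0.307889 -0.740966 = -0.433077

d=-0.4331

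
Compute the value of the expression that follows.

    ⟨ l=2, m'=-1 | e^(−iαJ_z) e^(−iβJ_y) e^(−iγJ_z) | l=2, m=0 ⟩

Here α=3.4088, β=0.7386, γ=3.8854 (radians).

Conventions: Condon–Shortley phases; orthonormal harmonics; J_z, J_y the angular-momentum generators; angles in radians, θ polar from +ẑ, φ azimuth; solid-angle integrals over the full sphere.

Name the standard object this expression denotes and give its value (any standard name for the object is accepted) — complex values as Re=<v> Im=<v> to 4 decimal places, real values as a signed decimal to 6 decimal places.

Wigner D-matrix element, Re=-0.5881 Im=-0.1610

This is a Wigner D-matrix element — the rotation-matrix element ⟨l m'| R(α,β,γ) |l m⟩ in the angular-momentum basis.
Split into d^2_{-1,0}(β=0.7386) × two z-phases.
Half-angle: c=0.932580, s=0.360963. N=√(1·6·2·2)=4.898979
k∈{1,2} keeps every argument non-negative
  k=1: (−1)^0·4.8990/(2)·0.9326^3·0.3610^1 = +0.717128
  k=2: (−1)^1·4.8990/(2)·0.9326^1·0.3610^3 = -0.107436
d^2_{-1,0}(0.7386) = +0.717128 -0.107436 = +0.609692
D = (-0.964512-0.264039i)·(+0.609692)·(+1.000000+0.000000i) = -0.588055-0.160982i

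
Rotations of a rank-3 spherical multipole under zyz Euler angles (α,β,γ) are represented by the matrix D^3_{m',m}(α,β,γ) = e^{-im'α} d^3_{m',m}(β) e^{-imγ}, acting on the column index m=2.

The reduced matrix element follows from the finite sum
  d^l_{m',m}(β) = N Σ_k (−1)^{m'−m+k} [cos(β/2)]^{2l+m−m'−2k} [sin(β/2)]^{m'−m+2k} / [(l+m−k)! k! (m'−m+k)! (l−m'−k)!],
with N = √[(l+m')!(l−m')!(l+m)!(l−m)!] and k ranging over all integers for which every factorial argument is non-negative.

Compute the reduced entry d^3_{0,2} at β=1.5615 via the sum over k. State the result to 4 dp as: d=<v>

d^3_{0,2}(β=1.5615) via the finite sum:
With c≡cos(β/2)=0.710386 and s≡sin(β/2)=0.703812, N=[6·6·120·1]^{1/2}=65.726707
Admissible k: 2..3 (factorial args all ≥0)
  k=2: (−1)^0·65.7267/(12)·0.7104^4·0.7038^2 = +0.690958
  k=3: (−1)^1·65.7267/(12)·0.7104^2·0.7038^4 = -0.678230
d^3_{0,2}(1.5615) = +0.690958 -0.678230 = +0.012728

d=0.0127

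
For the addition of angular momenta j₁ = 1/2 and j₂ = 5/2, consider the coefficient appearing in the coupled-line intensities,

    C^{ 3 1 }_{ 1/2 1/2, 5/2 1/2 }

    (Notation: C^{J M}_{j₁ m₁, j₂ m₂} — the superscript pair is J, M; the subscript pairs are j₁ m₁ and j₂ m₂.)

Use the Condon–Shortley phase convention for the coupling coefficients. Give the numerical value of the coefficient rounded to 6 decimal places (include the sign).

+0.816497  (= +√(2/3))

j₁+j₂−J=0  J+j₁−j₂=1  J−j₁+j₂=5  j₁+j₂+J+1=7
(j₁±m₁, j₂±m₂, J±M) = (1,0,3,2,4,2)
P² = 96
sum k=0..0:
  [0] +1/12 = 1/12
S = 1/12
C² = P²·S² = 2/3 ; C = +0.816497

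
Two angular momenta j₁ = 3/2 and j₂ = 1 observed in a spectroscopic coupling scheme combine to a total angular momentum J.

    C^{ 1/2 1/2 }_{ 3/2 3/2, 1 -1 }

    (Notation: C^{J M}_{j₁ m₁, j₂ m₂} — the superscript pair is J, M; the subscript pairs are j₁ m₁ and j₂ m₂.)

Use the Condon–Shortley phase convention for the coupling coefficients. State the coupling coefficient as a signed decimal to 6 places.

j₁+j₂−J=2  J+j₁−j₂=1  J−j₁+j₂=0  j₁+j₂+J+1=4
(j₁±m₁, j₂±m₂, J±M) = (3,0,0,2,1,0)
P² = 2
sum k=0..0:
  [0] +1/2 = 1/2
S = 1/2
C² = P²·S² = 1/2 ; C = +0.707107

+0.707107  (= +√(1/2))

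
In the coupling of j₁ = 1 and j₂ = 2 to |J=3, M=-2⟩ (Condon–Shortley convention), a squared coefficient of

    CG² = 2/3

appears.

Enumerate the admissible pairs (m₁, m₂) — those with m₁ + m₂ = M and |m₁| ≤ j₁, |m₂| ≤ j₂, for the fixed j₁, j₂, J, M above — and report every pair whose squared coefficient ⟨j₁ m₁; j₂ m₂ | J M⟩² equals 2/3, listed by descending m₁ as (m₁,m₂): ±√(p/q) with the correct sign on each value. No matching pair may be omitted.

Admissible pairs with m₁+m₂ = M = -2: (-1,-1), (0,-2)
  (m₁,m₂)=(0,-2): CG² = 1/3, CG = +√(1/3)
  (m₁,m₂)=(-1,-1): CG² = 2/3, CG = +√(2/3)   ← matches the target
Pairs with CG² = 2/3: (-1,-1): +√(2/3)

(-1,-1): +√(2/3)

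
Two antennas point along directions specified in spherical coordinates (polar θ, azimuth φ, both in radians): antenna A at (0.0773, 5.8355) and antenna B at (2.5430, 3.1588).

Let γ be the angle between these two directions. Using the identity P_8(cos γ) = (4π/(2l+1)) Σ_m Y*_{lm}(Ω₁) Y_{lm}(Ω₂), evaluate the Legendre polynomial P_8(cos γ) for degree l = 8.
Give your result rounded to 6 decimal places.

-0.325400

Term-by-term m-sum for l=8 (normalisation 4π/17 = 0.739198):
  m=-8: (-0.000000, 0.000000) × (0.005189, -0.000719) = (-0.000000, 0.000000)  (running Σ = (-0.000000, 0.000000))
  m=-7: (-0.000000, -0.000000) × (0.030498, -0.003691) = (-0.000000, 0.000000)  (running Σ = (-0.000000, 0.000000))
  m=-6: (-0.000001, -0.000000) × (0.110706, -0.011470) = (-0.000000, -0.000000)  (running Σ = (-0.000000, -0.000000))
  m=-5: (-0.000016, -0.000021) × (0.275159, -0.023732) = (-0.000005, -0.000005)  (running Σ = (-0.000005, -0.000005))
  m=-4: (-0.000103, -0.000462) × (0.460396, -0.031739) = (-0.000062, -0.000210)  (running Σ = (-0.000067, -0.000215))
  m=-3: (0.001421, -0.006130) × (0.441088, -0.022790) = (0.000487, -0.002736)  (running Σ = (0.000420, -0.002951))
  m=-2: (0.037234, -0.046477) × (0.038213, -0.001316) = (0.001362, -0.001825)  (running Σ = (0.001781, -0.004776))
  m=-1: (0.325856, -0.156477) × (-0.402011, 0.006918) = (-0.129915, 0.065160)  (running Σ = (-0.128134, 0.060384))
  m=0: (1.041302, -0.000000) × (-0.176644, 0.000000) = (-0.183939, 0.000000)  (running Σ = (-0.312073, 0.060384))
  m=1: (-0.325856, -0.156477) × (0.402011, 0.006918) = (-0.129915, -0.065160)  (running Σ = (-0.441988, -0.004776))
  m=2: (0.037234, 0.046477) × (0.038213, 0.001316) = (0.001362, 0.001825)  (running Σ = (-0.440627, -0.002951))
  m=3: (-0.001421, -0.006130) × (-0.441088, -0.022790) = (0.000487, 0.002736)  (running Σ = (-0.440140, -0.000215))
  m=4: (-0.000103, 0.000462) × (0.460396, 0.031739) = (-0.000062, 0.000210)  (running Σ = (-0.440202, -0.000005))
  m=5: (0.000016, -0.000021) × (-0.275159, -0.023732) = (-0.000005, 0.000005)  (running Σ = (-0.440207, -0.000000))
  m=6: (-0.000001, 0.000000) × (0.110706, 0.011470) = (-0.000000, 0.000000)  (running Σ = (-0.440207, 0.000000))
  m=7: (0.000000, -0.000000) × (-0.030498, -0.003691) = (-0.000000, -0.000000)  (running Σ = (-0.440207, 0.000000))
  m=8: (-0.000000, -0.000000) × (0.005189, 0.000719) = (-0.000000, -0.000000)  (running Σ = (-0.440207, 0.000000))
Accumulated sum (-0.440207, 0.000000); after 4π/(2l+1) scaling, (-0.325400, 0.000000) ⇒ P_8 = -0.325400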